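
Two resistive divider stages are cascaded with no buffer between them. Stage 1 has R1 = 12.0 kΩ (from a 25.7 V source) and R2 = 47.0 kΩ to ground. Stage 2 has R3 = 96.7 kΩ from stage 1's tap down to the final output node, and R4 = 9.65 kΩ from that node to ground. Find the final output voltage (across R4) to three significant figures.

Stage 2 presents R3+R4 = 106.3 kΩ as a load on stage 1's tap.
Stage 1's lower leg becomes R2‖(R3+R4) = 32.60 kΩ, so V_mid = 25.7 × 32.60/44.60 = 18.78 V.
Stage 2 is itself unloaded: V_out = V_mid × R4/(R3+R4) = 18.78 × 9.65/106.3 = 1.70 V.

V_out ≈ 1.70 V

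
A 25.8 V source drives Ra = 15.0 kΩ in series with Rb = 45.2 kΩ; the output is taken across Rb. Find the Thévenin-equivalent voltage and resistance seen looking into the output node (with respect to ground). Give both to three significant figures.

V_th is the open-circuit tap voltage: 25.8 × 45.2/(15.0 + 45.2) = 19.4 V.
With the supply zeroed, Ra and Rb appear in parallel from the tap: R_th = Ra‖Rb = (15.0 × 45.2)/60.20 = 11.3 kΩ.

V_th = 19.4 V, R_th = 11.3 kΩ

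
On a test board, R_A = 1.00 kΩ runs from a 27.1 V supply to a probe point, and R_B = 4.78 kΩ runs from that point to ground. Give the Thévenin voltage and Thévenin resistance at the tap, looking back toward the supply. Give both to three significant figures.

V_th = 22.4 V, R_th = 827 Ω

V_th is the open-circuit tap voltage: 27.1 × 4.78/(1.00 + 4.78) = 22.4 V.
With the supply zeroed, R_A and R_B appear in parallel from the tap: R_th = R_A‖R_B = (1.00 × 4.78)/5.780 = 827 Ω.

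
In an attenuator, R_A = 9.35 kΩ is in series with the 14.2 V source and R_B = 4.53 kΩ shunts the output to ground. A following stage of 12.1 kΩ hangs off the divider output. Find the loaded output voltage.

The load sits in parallel with R_B: R_B‖R_L = (4.53 × 12.1) / (4.53 + 12.1) = 3.296 kΩ.
V_out = 14.2 × 3.296 / (9.35 + 3.296) = 14.2 × 3.296/12.65 = 3.70 V.

V_out ≈ 3.70 V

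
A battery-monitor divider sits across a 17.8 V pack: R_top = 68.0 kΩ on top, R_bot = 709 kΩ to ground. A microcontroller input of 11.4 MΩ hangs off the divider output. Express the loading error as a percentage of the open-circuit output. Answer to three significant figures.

0.541 %

The divider's output (Thévenin) resistance is R_top‖R_bot = 62.05 kΩ.
Fractional drop under load = R_th/(R_th + R_L) = 62.05 / (62.05 + 11400) = 0.005413.
So the output falls by 0.541 %.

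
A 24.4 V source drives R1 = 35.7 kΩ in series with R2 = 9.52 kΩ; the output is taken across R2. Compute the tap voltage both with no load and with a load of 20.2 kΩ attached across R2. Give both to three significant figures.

Open-circuit: V = 24.4 × 9.52/(35.7 + 9.52) = 5.14 V.
With the load, R2 becomes R2‖R_L = 6.471 kΩ, so V = 24.4 × 6.471/42.17 = 3.74 V.

Unloaded: 5.14 V; loaded: 3.74 V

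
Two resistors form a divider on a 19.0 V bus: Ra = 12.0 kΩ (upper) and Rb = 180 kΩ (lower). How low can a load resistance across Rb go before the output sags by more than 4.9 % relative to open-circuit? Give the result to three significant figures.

Output resistance R_th = Ra‖Rb = (12.0 × 180)/192.0 = 11.25 kΩ.
The fractional drop is R_th/(R_th + R_L); requiring this ≤ 0.0490 gives R_L ≥ R_th(1/0.0490 − 1) = 11.25 × 19.41 = 218 kΩ.

R_L(min) ≈ 218 kΩ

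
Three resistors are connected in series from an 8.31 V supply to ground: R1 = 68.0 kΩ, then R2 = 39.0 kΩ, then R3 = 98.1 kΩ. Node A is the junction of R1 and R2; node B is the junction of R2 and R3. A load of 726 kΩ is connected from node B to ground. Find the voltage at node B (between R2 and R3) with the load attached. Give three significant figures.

At node B, R3 is in parallel with the load: R3‖R_L = 86.42 kΩ.
Below node A the resistance is R2 + (R3‖R_L) = 125.4 kΩ, so V_A = 8.31 × 125.4/193.4 = 5.389 V.
Then V_B = V_A × (R3‖R_L)/(R2 + R3‖R_L) = 5.389 × 86.42/125.4 = 3.71 V.

V ≈ 3.71 V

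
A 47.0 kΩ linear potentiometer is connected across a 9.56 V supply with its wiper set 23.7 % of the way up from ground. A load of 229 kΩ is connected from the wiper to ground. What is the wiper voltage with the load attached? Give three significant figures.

V ≈ 2.18 V

The wiper splits the pot into (1−α)R = 35.86 kΩ above and αR = 11.14 kΩ below.
Lower section ‖ load = 10.62 kΩ.
V_wiper = 9.56 × 10.62/(35.86 + 10.62) = 2.18 V.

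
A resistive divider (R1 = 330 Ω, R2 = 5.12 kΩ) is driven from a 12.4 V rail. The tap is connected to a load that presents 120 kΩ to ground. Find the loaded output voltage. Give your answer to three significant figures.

V_out ≈ 11.6 V

The load sits in parallel with R2: R2‖R_L = (5120 × 120000) / (5120 + 120000) = 4910 Ω.
V_out = 12.4 × 4910 / (330 + 4910) = 12.4 × 4910/5240 = 11.6 V.
(Unloaded it would have been 11.6 V.)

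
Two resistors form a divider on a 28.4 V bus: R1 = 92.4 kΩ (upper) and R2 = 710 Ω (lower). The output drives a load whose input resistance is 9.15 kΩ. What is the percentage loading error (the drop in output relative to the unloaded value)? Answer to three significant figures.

7.15 %

The divider's output (Thévenin) resistance is R1‖R2 = 704.6 Ω.
Fractional drop under load = R_th/(R_th + R_L) = 704.6 / (704.6 + 9150) = 0.07150.
So the output falls by 7.15 %.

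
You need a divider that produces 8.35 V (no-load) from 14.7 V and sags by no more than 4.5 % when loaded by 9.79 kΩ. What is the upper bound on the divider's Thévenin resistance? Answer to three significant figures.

Loading drop = R_th/(R_th + R_L) ≤ 0.0450, so R_th ≤ R_L · ε/(1−ε) = 9.79 kΩ × 0.0450/0.9550 = 461 Ω.

R_th ≤ 461 Ω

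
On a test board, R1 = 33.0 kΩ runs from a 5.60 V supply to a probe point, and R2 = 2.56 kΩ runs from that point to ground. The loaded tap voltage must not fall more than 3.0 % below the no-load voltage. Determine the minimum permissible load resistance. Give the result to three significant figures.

Output resistance R_th = R1‖R2 = (33.0 × 2.56)/35.56 = 2.376 kΩ.
The fractional drop is R_th/(R_th + R_L); requiring this ≤ 0.0300 gives R_L ≥ R_th(1/0.0300 − 1) = 2.376 × 32.33 = 76.8 kΩ.

R_L(min) ≈ 76.8 kΩ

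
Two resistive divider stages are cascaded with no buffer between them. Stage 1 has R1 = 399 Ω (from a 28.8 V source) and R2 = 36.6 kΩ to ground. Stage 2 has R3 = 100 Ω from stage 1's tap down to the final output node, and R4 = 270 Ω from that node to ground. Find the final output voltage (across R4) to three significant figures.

V_out ≈ 10.1 V

Stage 2 presents R3+R4 = 370.0 Ω as a load on stage 1's tap.
Stage 1's lower leg becomes R2‖(R3+R4) = 366.3 Ω, so V_mid = 28.8 × 366.3/765.3 = 13.78 V.
Stage 2 is itself unloaded: V_out = V_mid × R4/(R3+R4) = 13.78 × 270/370.0 = 10.1 V.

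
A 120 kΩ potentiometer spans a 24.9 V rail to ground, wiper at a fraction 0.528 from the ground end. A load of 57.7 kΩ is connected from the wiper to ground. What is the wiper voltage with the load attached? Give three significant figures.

V ≈ 8.66 V

The wiper splits the pot into (1−α)R = 56.64 kΩ above and αR = 63.36 kΩ below.
Lower section ‖ load = 30.20 kΩ.
V_wiper = 24.9 × 30.20/(56.64 + 30.20) = 8.66 V.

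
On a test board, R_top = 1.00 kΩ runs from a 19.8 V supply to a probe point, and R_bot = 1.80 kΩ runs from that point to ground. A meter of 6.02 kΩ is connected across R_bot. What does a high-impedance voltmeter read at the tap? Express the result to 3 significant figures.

V_out ≈ 11.5 V

The load sits in parallel with R_bot: R_bot‖R_L = (1.80 × 6.02) / (1.80 + 6.02) = 1.386 kΩ.
V_out = 19.8 × 1.386 / (1.00 + 1.386) = 19.8 × 1.386/2.386 = 11.5 V.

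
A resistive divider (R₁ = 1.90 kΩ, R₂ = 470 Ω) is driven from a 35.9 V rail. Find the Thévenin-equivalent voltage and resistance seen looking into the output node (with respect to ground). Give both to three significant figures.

V_th is the open-circuit tap voltage: 35.9 × 470/(1900 + 470) = 7.12 V.
With the supply zeroed, R₁ and R₂ appear in parallel from the tap: R_th = R₁‖R₂ = (1900 × 470)/2370 = 377 Ω.

V_th = 7.12 V, R_th = 377 Ω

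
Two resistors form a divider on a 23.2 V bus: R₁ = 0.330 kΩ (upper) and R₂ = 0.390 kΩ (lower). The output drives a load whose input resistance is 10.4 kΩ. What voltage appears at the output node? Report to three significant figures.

V_out ≈ 12.4 V

The load sits in parallel with R₂: R₂‖R_L = (390 × 10400) / (390 + 10400) = 375.9 Ω.
V_out = 23.2 × 375.9 / (330 + 375.9) = 23.2 × 375.9/705.9 = 12.4 V.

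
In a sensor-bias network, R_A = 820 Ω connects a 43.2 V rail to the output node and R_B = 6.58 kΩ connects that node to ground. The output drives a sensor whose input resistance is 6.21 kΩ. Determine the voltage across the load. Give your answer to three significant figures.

The load sits in parallel with R_B: R_B‖R_L = (6580 × 6210) / (6580 + 6210) = 3195 Ω.
V_out = 43.2 × 3195 / (820 + 3195) = 43.2 × 3195/4015 = 34.4 V.

V_out ≈ 34.4 V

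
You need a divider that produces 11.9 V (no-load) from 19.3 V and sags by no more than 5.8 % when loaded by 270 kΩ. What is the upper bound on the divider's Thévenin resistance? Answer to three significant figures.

Loading drop = R_th/(R_th + R_L) ≤ 0.0580, so R_th ≤ R_L · ε/(1−ε) = 270 kΩ × 0.0580/0.9420 = 16.6 kΩ.

R_th ≤ 16.6 kΩ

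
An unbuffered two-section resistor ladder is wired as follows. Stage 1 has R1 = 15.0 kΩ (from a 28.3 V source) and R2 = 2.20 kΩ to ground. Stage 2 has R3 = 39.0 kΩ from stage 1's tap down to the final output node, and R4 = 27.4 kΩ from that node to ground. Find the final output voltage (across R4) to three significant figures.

V_out ≈ 1.45 V

Stage 2 presents R3+R4 = 66.40 kΩ as a load on stage 1's tap.
Stage 1's lower leg becomes R2‖(R3+R4) = 2.129 kΩ, so V_mid = 28.3 × 2.129/17.13 = 3.518 V.
Stage 2 is itself unloaded: V_out = V_mid × R4/(R3+R4) = 3.518 × 27.4/66.40 = 1.45 V.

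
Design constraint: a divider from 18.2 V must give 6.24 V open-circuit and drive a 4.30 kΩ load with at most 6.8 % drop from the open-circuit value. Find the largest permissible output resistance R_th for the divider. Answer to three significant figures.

R_th ≤ 314 Ω

Loading drop = R_th/(R_th + R_L) ≤ 0.0680, so R_th ≤ R_L · ε/(1−ε) = 4.30 kΩ × 0.0680/0.9320 = 314 Ω.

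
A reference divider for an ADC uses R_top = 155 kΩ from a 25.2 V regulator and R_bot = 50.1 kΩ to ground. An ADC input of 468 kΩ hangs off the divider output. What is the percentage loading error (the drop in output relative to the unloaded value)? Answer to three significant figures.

7.48 %

The divider's output (Thévenin) resistance is R_top‖R_bot = 37.86 kΩ.
Fractional drop under load = R_th/(R_th + R_L) = 37.86 / (37.86 + 468) = 0.07485.
So the output falls by 7.48 %.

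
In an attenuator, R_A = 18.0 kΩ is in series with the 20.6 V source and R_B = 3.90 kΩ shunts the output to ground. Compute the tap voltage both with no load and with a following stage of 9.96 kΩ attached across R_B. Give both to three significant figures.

Unloaded: 3.67 V; loaded: 2.78 V

Open-circuit: V = 20.6 × 3.90/(18.0 + 3.90) = 3.67 V.
With the load, R_B becomes R_B‖R_L = 2.803 kΩ, so V = 20.6 × 2.803/20.80 = 2.78 V.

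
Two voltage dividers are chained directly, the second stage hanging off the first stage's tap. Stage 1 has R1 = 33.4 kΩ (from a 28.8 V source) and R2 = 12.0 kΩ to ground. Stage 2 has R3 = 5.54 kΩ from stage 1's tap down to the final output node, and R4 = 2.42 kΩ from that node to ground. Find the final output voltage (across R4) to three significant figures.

Stage 2 presents R3+R4 = 7.960 kΩ as a load on stage 1's tap.
Stage 1's lower leg becomes R2‖(R3+R4) = 4.786 kΩ, so V_mid = 28.8 × 4.786/38.19 = 3.609 V.
Stage 2 is itself unloaded: V_out = V_mid × R4/(R3+R4) = 3.609 × 2.42/7.960 = 1.10 V.

V_out ≈ 1.10 V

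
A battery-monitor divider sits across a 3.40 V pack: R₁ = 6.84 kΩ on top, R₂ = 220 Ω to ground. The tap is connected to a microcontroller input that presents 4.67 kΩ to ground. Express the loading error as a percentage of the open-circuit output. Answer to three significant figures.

4.36 %

The divider's output (Thévenin) resistance is R₁‖R₂ = 213.1 Ω.
Fractional drop under load = R_th/(R_th + R_L) = 213.1 / (213.1 + 4670) = 0.04365.
So the output falls by 4.36 %.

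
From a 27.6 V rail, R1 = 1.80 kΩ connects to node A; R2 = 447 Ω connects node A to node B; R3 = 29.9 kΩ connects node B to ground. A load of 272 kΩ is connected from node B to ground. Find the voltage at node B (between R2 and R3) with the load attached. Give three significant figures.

V ≈ 25.5 V

At node B, R3 is in parallel with the load: R3‖R_L = 26940 Ω.
Below node A the resistance is R2 + (R3‖R_L) = 27390 Ω, so V_A = 27.6 × 27390/29190 = 25.90 V.
Then V_B = V_A × (R3‖R_L)/(R2 + R3‖R_L) = 25.90 × 26940/27390 = 25.5 V.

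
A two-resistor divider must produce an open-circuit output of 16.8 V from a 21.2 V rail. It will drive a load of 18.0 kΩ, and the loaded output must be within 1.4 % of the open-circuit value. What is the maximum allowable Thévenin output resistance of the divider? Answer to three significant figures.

R_th ≤ 256 Ω

Loading drop = R_th/(R_th + R_L) ≤ 0.0140, so R_th ≤ R_L · ε/(1−ε) = 18.0 kΩ × 0.0140/0.9860 = 256 Ω.
(Any R1, R2 with R2/(R1+R2) = 0.792 and R1‖R2 ≤ 256 Ω will meet the spec.)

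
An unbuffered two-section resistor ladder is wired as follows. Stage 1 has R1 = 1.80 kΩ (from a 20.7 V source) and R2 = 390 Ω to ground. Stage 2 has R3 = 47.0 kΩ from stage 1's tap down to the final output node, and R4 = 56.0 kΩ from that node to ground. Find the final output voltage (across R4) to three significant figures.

V_out ≈ 2.00 V

Stage 2 presents R3+R4 = 103000 Ω as a load on stage 1's tap.
Stage 1's lower leg becomes R2‖(R3+R4) = 388.5 Ω, so V_mid = 20.7 × 388.5/2189 = 3.675 V.
Stage 2 is itself unloaded: V_out = V_mid × R4/(R3+R4) = 3.675 × 56000/103000 = 2.00 V.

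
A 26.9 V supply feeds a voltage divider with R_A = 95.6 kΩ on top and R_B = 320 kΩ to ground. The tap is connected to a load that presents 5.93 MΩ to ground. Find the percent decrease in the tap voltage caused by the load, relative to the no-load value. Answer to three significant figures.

1.23 %

The divider's output (Thévenin) resistance is R_A‖R_B = 73.61 kΩ.
Fractional drop under load = R_th/(R_th + R_L) = 73.61 / (73.61 + 5930) = 0.01226.
So the output falls by 1.23 %.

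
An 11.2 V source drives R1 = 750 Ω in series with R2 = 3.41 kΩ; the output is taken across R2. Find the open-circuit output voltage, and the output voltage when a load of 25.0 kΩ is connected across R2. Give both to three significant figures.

Open-circuit: V = 11.2 × 3410/(750 + 3410) = 9.18 V.
With the load, R2 becomes R2‖R_L = 3001 Ω, so V = 11.2 × 3001/3751 = 8.96 V.

Unloaded: 9.18 V; loaded: 8.96 V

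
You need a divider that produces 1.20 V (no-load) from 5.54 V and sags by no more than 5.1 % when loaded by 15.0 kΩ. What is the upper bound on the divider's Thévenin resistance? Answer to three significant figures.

R_th ≤ 806 Ω

Loading drop = R_th/(R_th + R_L) ≤ 0.0510, so R_th ≤ R_L · ε/(1−ε) = 15.0 kΩ × 0.0510/0.9490 = 806 Ω.
(Any R1, R2 with R2/(R1+R2) = 0.217 and R1‖R2 ≤ 806 Ω will meet the spec.)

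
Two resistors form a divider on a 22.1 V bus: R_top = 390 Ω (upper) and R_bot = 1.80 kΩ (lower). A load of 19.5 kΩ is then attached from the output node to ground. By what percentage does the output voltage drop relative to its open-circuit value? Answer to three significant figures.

The divider's output (Thévenin) resistance is R_top‖R_bot = 320.5 Ω.
Fractional drop under load = R_th/(R_th + R_L) = 320.5 / (320.5 + 19500) = 0.01617.
So the output falls by 1.62 %.

1.62 %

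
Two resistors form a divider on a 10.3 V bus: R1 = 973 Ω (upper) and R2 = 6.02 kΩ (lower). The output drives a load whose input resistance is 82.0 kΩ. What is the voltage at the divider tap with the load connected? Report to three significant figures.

V_out ≈ 8.78 V

The load sits in parallel with R2: R2‖R_L = (6020 × 82000) / (6020 + 82000) = 5608 Ω.
V_out = 10.3 × 5608 / (973 + 5608) = 10.3 × 5608/6581 = 8.78 V.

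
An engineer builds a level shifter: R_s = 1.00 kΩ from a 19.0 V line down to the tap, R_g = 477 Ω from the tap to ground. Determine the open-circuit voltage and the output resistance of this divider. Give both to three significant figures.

V_th = 6.14 V, R_th = 323 Ω

V_th is the open-circuit tap voltage: 19.0 × 477/(1000 + 477) = 6.14 V.
With the supply zeroed, R_s and R_g appear in parallel from the tap: R_th = R_s‖R_g = (1000 × 477)/1477 = 323 Ω.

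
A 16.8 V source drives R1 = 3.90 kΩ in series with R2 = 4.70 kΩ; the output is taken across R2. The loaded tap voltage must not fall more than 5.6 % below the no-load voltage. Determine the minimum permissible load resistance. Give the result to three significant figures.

Output resistance R_th = R1‖R2 = (3.90 × 4.70)/8.600 = 2.131 kΩ.
The fractional drop is R_th/(R_th + R_L); requiring this ≤ 0.0560 gives R_L ≥ R_th(1/0.0560 − 1) = 2.131 × 16.86 = 35.9 kΩ.

R_L(min) ≈ 35.9 kΩ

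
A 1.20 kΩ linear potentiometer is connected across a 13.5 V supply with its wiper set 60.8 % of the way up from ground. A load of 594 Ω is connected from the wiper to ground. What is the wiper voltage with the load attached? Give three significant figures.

V ≈ 5.54 V

The wiper splits the pot into (1−α)R = 470.4 Ω above and αR = 729.6 Ω below.
Lower section ‖ load = 327.4 Ω.
V_wiper = 13.5 × 327.4/(470.4 + 327.4) = 5.54 V.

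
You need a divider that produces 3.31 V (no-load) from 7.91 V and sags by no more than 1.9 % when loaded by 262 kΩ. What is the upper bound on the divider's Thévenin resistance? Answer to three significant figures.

Loading drop = R_th/(R_th + R_L) ≤ 0.0190, so R_th ≤ R_L · ε/(1−ε) = 262 kΩ × 0.0190/0.9810 = 5.07 kΩ.

R_th ≤ 5.07 kΩ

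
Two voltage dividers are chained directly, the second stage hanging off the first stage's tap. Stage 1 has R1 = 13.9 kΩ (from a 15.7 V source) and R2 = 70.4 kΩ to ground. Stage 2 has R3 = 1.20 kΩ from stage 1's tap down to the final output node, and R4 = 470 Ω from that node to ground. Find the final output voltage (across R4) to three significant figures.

V_out ≈ 0.464 V

Stage 2 presents R3+R4 = 1670 Ω as a load on stage 1's tap.
Stage 1's lower leg becomes R2‖(R3+R4) = 1631 Ω, so V_mid = 15.7 × 1631/15530 = 1.649 V.
Stage 2 is itself unloaded: V_out = V_mid × R4/(R3+R4) = 1.649 × 470/1670 = 0.464 V.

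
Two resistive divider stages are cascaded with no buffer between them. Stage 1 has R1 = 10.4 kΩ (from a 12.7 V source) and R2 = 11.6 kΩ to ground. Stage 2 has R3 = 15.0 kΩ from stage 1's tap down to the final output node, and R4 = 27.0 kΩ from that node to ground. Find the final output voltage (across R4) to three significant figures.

V_out ≈ 3.81 V

Stage 2 presents R3+R4 = 42.00 kΩ as a load on stage 1's tap.
Stage 1's lower leg becomes R2‖(R3+R4) = 9.090 kΩ, so V_mid = 12.7 × 9.090/19.49 = 5.923 V.
Stage 2 is itself unloaded: V_out = V_mid × R4/(R3+R4) = 5.923 × 27.0/42.00 = 3.81 V.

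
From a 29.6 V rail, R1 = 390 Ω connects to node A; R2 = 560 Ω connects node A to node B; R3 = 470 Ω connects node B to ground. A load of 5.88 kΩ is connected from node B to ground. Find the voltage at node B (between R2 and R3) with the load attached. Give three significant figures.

At node B, R3 is in parallel with the load: R3‖R_L = 435.2 Ω.
Below node A the resistance is R2 + (R3‖R_L) = 995.2 Ω, so V_A = 29.6 × 995.2/1385 = 21.27 V.
Then V_B = V_A × (R3‖R_L)/(R2 + R3‖R_L) = 21.27 × 435.2/995.2 = 9.30 V.

V ≈ 9.30 V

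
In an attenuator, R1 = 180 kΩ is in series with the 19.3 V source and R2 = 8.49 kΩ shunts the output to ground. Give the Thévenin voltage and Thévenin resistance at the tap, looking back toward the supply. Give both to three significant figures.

V_th is the open-circuit tap voltage: 19.3 × 8.49/(180 + 8.49) = 0.869 V.
With the supply zeroed, R1 and R2 appear in parallel from the tap: R_th = R1‖R2 = (180 × 8.49)/188.5 = 8.11 kΩ.

V_th = 0.869 V, R_th = 8.11 kΩ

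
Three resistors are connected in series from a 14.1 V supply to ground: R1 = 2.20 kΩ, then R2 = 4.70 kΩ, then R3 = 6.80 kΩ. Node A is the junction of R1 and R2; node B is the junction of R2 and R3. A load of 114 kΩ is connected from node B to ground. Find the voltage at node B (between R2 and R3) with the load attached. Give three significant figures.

V ≈ 6.79 V

At node B, R3 is in parallel with the load: R3‖R_L = 6.417 kΩ.
Below node A the resistance is R2 + (R3‖R_L) = 11.12 kΩ, so V_A = 14.1 × 11.12/13.32 = 11.77 V.
Then V_B = V_A × (R3‖R_L)/(R2 + R3‖R_L) = 11.77 × 6.417/11.12 = 6.79 V.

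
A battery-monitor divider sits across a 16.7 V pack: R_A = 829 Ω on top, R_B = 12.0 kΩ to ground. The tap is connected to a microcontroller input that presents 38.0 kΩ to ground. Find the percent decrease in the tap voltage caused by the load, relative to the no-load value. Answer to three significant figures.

2.00 %

The divider's output (Thévenin) resistance is R_A‖R_B = 775.4 Ω.
Fractional drop under load = R_th/(R_th + R_L) = 775.4 / (775.4 + 38000) = 0.02000.
So the output falls by 2.00 %.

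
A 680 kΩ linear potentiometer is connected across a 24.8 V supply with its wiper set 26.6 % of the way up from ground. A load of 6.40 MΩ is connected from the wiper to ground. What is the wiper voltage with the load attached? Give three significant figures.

The wiper splits the pot into (1−α)R = 499.1 kΩ above and αR = 180.9 kΩ below.
Lower section ‖ load = 175.9 kΩ.
V_wiper = 24.8 × 175.9/(499.1 + 175.9) = 6.46 V.

V ≈ 6.46 V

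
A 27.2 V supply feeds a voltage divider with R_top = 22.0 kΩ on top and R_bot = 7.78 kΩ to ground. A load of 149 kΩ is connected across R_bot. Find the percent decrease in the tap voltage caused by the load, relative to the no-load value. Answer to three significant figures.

The divider's output (Thévenin) resistance is R_top‖R_bot = 5.747 kΩ.
Fractional drop under load = R_th/(R_th + R_L) = 5.747 / (5.747 + 149) = 0.03714.
So the output falls by 3.71 %.

3.71 %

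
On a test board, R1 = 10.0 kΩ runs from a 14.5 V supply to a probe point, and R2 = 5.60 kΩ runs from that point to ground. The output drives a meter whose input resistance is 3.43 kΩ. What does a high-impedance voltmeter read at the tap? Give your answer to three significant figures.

The load sits in parallel with R2: R2‖R_L = (5.60 × 3.43) / (5.60 + 3.43) = 2.127 kΩ.
V_out = 14.5 × 2.127 / (10.0 + 2.127) = 14.5 × 2.127/12.13 = 2.54 V.
(Unloaded it would have been 5.21 V.)

V_out ≈ 2.54 V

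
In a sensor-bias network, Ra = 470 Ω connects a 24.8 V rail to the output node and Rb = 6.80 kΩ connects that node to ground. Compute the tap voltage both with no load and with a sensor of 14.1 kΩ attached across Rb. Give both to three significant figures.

Open-circuit: V = 24.8 × 6800/(470 + 6800) = 23.2 V.
With the load, Rb becomes Rb‖R_L = 4588 Ω, so V = 24.8 × 4588/5058 = 22.5 V.

Unloaded: 23.2 V; loaded: 22.5 V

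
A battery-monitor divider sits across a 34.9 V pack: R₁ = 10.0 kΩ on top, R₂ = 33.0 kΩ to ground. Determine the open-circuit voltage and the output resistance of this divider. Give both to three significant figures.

V_th is the open-circuit tap voltage: 34.9 × 33.0/(10.0 + 33.0) = 26.8 V.
With the supply zeroed, R₁ and R₂ appear in parallel from the tap: R_th = R₁‖R₂ = (10.0 × 33.0)/43.00 = 7.67 kΩ.

V_th = 26.8 V, R_th = 7.67 kΩ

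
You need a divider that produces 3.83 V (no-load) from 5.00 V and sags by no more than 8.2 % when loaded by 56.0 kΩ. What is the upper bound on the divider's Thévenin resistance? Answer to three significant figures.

Loading drop = R_th/(R_th + R_L) ≤ 0.0820, so R_th ≤ R_L · ε/(1−ε) = 56.0 kΩ × 0.0820/0.9180 = 5.00 kΩ.
(Any R1, R2 with R2/(R1+R2) = 0.766 and R1‖R2 ≤ 5.00 kΩ will meet the spec.)

R_th ≤ 5.00 kΩ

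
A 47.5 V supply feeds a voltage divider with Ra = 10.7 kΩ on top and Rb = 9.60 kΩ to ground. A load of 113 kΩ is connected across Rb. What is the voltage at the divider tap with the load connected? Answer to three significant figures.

The load sits in parallel with Rb: Rb‖R_L = (9.60 × 113) / (9.60 + 113) = 8.848 kΩ.
V_out = 47.5 × 8.848 / (10.7 + 8.848) = 47.5 × 8.848/19.55 = 21.5 V.

V_out ≈ 21.5 V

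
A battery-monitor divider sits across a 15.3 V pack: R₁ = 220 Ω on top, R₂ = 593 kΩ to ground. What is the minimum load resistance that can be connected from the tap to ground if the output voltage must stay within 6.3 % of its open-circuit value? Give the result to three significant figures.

Output resistance R_th = R₁‖R₂ = (220 × 593000)/593200 = 219.9 Ω.
The fractional drop is R_th/(R_th + R_L); requiring this ≤ 0.0630 gives R_L ≥ R_th(1/0.0630 − 1) = 219.9 × 14.87 = 3.27 kΩ.

R_L(min) ≈ 3.27 kΩ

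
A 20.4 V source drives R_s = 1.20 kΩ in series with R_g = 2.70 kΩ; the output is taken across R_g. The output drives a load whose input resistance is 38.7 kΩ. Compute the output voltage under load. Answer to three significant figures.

V_out ≈ 13.8 V

The load sits in parallel with R_g: R_g‖R_L = (2.70 × 38.7) / (2.70 + 38.7) = 2.524 kΩ.
V_out = 20.4 × 2.524 / (1.20 + 2.524) = 20.4 × 2.524/3.724 = 13.8 V.
(Unloaded it would have been 14.1 V.)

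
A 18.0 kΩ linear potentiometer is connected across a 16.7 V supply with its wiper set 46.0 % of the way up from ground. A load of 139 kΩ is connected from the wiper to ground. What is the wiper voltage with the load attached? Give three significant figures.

The wiper splits the pot into (1−α)R = 9.720 kΩ above and αR = 8.280 kΩ below.
Lower section ‖ load = 7.815 kΩ.
V_wiper = 16.7 × 7.815/(9.720 + 7.815) = 7.44 V.

V ≈ 7.44 V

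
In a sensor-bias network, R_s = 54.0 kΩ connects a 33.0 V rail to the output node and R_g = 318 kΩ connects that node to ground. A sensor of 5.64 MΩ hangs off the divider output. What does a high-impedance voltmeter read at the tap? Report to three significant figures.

V_out ≈ 28.0 V

The load sits in parallel with R_g: R_g‖R_L = (318 × 5640) / (318 + 5640) = 301.0 kΩ.
V_out = 33.0 × 301.0 / (54.0 + 301.0) = 33.0 × 301.0/355.0 = 28.0 V.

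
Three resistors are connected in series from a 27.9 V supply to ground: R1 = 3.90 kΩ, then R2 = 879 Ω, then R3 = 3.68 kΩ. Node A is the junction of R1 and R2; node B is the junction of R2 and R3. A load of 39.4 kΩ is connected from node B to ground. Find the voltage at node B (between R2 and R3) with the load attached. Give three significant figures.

At node B, R3 is in parallel with the load: R3‖R_L = 3366 Ω.
Below node A the resistance is R2 + (R3‖R_L) = 4245 Ω, so V_A = 27.9 × 4245/8145 = 14.54 V.
Then V_B = V_A × (R3‖R_L)/(R2 + R3‖R_L) = 14.54 × 3366/4245 = 11.5 V.

V ≈ 11.5 V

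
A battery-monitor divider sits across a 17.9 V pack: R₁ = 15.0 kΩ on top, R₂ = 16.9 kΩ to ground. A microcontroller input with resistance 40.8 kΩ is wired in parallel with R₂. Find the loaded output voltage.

V_out ≈ 7.94 V

The load sits in parallel with R₂: R₂‖R_L = (16.9 × 40.8) / (16.9 + 40.8) = 11.95 kΩ.
V_out = 17.9 × 11.95 / (15.0 + 11.95) = 17.9 × 11.95/26.95 = 7.94 V.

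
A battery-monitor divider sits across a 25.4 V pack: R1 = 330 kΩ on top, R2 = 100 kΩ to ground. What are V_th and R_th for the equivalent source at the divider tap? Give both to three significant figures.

V_th = 5.91 V, R_th = 76.7 kΩ

V_th is the open-circuit tap voltage: 25.4 × 100/(330 + 100) = 5.91 V.
With the supply zeroed, R1 and R2 appear in parallel from the tap: R_th = R1‖R2 = (330 × 100)/430.0 = 76.7 kΩ.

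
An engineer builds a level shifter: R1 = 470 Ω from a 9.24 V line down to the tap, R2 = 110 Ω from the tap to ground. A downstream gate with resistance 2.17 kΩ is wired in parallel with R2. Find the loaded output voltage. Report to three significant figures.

The load sits in parallel with R2: R2‖R_L = (110 × 2170) / (110 + 2170) = 104.7 Ω.
V_out = 9.24 × 104.7 / (470 + 104.7) = 9.24 × 104.7/574.7 = 1.68 V.

V_out ≈ 1.68 V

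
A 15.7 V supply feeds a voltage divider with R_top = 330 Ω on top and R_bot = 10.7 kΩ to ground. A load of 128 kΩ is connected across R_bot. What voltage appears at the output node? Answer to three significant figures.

V_out ≈ 15.2 V

The load sits in parallel with R_bot: R_bot‖R_L = (10700 × 128000) / (10700 + 128000) = 9875 Ω.
V_out = 15.7 × 9875 / (330 + 9875) = 15.7 × 9875/10200 = 15.2 V.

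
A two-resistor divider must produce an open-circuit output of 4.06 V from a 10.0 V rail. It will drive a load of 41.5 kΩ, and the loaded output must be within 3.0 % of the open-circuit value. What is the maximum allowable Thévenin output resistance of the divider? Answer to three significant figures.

Loading drop = R_th/(R_th + R_L) ≤ 0.0300, so R_th ≤ R_L · ε/(1−ε) = 41.5 kΩ × 0.0300/0.9700 = 1.28 kΩ.

R_th ≤ 1.28 kΩ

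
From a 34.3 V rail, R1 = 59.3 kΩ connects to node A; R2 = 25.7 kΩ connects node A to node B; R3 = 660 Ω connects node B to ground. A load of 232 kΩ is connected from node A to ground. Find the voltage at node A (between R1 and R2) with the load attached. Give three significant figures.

V ≈ 9.79 V

Below node A the series string R2+R3 = 26360 Ω sits in parallel with the 232000 Ω load: 23670 Ω.
V_A = 34.3 × 23670/(59300 + 23670) = 9.79 V.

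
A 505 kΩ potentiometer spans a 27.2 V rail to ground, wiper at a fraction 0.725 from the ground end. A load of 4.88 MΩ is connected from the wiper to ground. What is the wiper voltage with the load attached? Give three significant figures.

The wiper splits the pot into (1−α)R = 138.9 kΩ above and αR = 366.1 kΩ below.
Lower section ‖ load = 340.6 kΩ.
V_wiper = 27.2 × 340.6/(138.9 + 340.6) = 19.3 V.

V ≈ 19.3 V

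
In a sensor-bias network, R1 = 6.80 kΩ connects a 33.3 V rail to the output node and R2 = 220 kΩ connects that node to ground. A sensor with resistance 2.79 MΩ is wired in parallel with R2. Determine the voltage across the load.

V_out ≈ 32.2 V

The load sits in parallel with R2: R2‖R_L = (220 × 2790) / (220 + 2790) = 203.9 kΩ.
V_out = 33.3 × 203.9 / (6.80 + 203.9) = 33.3 × 203.9/210.7 = 32.2 V.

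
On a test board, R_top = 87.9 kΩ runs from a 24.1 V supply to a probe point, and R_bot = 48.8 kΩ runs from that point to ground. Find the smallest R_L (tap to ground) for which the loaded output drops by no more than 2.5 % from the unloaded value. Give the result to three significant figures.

R_L(min) ≈ 1.22 MΩ

Output resistance R_th = R_top‖R_bot = (87.9 × 48.8)/136.7 = 31.38 kΩ.
The fractional drop is R_th/(R_th + R_L); requiring this ≤ 0.0250 gives R_L ≥ R_th(1/0.0250 − 1) = 31.38 × 39.00 = 1.22 MΩ.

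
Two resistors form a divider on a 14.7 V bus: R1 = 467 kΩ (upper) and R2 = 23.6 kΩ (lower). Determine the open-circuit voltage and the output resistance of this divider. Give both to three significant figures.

V_th = 0.707 V, R_th = 22.5 kΩ

V_th is the open-circuit tap voltage: 14.7 × 23.6/(467 + 23.6) = 0.707 V.
With the supply zeroed, R1 and R2 appear in parallel from the tap: R_th = R1‖R2 = (467 × 23.6)/490.6 = 22.5 kΩ.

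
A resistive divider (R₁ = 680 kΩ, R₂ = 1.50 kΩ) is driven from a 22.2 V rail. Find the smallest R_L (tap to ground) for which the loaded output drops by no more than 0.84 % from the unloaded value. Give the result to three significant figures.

Output resistance R_th = R₁‖R₂ = (680 × 1.50)/681.5 = 1.497 kΩ.
The fractional drop is R_th/(R_th + R_L); requiring this ≤ 0.00840 gives R_L ≥ R_th(1/0.00840 − 1) = 1.497 × 118.0 = 177 kΩ.

R_L(min) ≈ 177 kΩ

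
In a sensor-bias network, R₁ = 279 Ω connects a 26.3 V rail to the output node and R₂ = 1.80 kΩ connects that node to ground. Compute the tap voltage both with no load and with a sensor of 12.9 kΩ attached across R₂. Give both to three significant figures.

Open-circuit: V = 26.3 × 1800/(279 + 1800) = 22.8 V.
With the load, R₂ becomes R₂‖R_L = 1580 Ω, so V = 26.3 × 1580/1859 = 22.4 V.

Unloaded: 22.8 V; loaded: 22.4 V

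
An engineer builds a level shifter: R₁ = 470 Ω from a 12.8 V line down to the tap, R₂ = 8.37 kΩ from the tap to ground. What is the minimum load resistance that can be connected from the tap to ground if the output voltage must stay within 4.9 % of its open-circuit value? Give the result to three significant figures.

R_L(min) ≈ 8.64 kΩ

Output resistance R_th = R₁‖R₂ = (470 × 8370)/8840 = 445.0 Ω.
The fractional drop is R_th/(R_th + R_L); requiring this ≤ 0.0490 gives R_L ≥ R_th(1/0.0490 − 1) = 445.0 × 19.41 = 8.64 kΩ.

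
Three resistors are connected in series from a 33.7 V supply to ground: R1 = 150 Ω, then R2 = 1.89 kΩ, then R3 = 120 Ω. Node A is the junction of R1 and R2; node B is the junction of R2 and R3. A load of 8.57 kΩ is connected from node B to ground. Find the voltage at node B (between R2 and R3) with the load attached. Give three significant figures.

V ≈ 1.85 V

At node B, R3 is in parallel with the load: R3‖R_L = 118.3 Ω.
Below node A the resistance is R2 + (R3‖R_L) = 2008 Ω, so V_A = 33.7 × 2008/2158 = 31.36 V.
Then V_B = V_A × (R3‖R_L)/(R2 + R3‖R_L) = 31.36 × 118.3/2008 = 1.85 V.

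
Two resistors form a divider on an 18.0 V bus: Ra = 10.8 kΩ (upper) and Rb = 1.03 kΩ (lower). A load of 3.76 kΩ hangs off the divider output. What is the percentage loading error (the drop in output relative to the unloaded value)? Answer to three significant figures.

20.0 %

The divider's output (Thévenin) resistance is Ra‖Rb = 0.9403 kΩ.
Fractional drop under load = R_th/(R_th + R_L) = 0.9403 / (0.9403 + 3.76) = 0.2001.
So the output falls by 20.0 %.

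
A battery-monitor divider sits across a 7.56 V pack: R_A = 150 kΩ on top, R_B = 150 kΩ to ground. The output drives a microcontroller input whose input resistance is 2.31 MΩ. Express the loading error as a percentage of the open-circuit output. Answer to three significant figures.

3.14 %

The divider's output (Thévenin) resistance is R_A‖R_B = 75.00 kΩ.
Fractional drop under load = R_th/(R_th + R_L) = 75.00 / (75.00 + 2310) = 0.03145.
So the output falls by 3.14 %.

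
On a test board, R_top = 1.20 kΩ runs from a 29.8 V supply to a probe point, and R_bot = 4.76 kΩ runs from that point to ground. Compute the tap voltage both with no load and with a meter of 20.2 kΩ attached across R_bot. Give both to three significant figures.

Open-circuit: V = 29.8 × 4.76/(1.20 + 4.76) = 23.8 V.
With the load, R_bot becomes R_bot‖R_L = 3.852 kΩ, so V = 29.8 × 3.852/5.052 = 22.7 V.

Unloaded: 23.8 V; loaded: 22.7 V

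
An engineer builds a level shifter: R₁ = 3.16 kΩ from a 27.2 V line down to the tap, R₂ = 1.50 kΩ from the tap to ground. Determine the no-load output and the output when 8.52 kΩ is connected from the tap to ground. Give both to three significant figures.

Open-circuit: V = 27.2 × 1.50/(3.16 + 1.50) = 8.76 V.
With the load, R₂ becomes R₂‖R_L = 1.275 kΩ, so V = 27.2 × 1.275/4.435 = 7.82 V.

Unloaded: 8.76 V; loaded: 7.82 V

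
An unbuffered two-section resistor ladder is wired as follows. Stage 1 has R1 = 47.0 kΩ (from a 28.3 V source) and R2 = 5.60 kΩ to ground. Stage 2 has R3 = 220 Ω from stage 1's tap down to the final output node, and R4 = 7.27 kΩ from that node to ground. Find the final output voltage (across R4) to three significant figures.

V_out ≈ 1.75 V

Stage 2 presents R3+R4 = 7490 Ω as a load on stage 1's tap.
Stage 1's lower leg becomes R2‖(R3+R4) = 3204 Ω, so V_mid = 28.3 × 3204/50200 = 1.806 V.
Stage 2 is itself unloaded: V_out = V_mid × R4/(R3+R4) = 1.806 × 7270/7490 = 1.75 V.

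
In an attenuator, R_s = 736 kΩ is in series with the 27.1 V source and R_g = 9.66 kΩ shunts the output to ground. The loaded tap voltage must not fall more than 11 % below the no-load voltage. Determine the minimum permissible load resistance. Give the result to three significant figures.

R_L(min) ≈ 77.1 kΩ

Output resistance R_th = R_s‖R_g = (736 × 9.66)/745.7 = 9.535 kΩ.
The fractional drop is R_th/(R_th + R_L); requiring this ≤ 0.110 gives R_L ≥ R_th(1/0.110 − 1) = 9.535 × 8.091 = 77.1 kΩ.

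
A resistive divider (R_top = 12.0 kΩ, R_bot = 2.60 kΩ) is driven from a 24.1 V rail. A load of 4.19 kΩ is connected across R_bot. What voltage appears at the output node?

The load sits in parallel with R_bot: R_bot‖R_L = (2.60 × 4.19) / (2.60 + 4.19) = 1.604 kΩ.
V_out = 24.1 × 1.604 / (12.0 + 1.604) = 24.1 × 1.604/13.60 = 2.84 V.

V_out ≈ 2.84 V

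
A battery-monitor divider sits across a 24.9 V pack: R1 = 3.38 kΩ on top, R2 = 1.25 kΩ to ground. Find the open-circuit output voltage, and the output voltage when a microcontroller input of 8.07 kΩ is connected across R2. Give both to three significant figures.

Unloaded: 6.72 V; loaded: 6.04 V

Open-circuit: V = 24.9 × 1.25/(3.38 + 1.25) = 6.72 V.
With the load, R2 becomes R2‖R_L = 1.082 kΩ, so V = 24.9 × 1.082/4.462 = 6.04 V.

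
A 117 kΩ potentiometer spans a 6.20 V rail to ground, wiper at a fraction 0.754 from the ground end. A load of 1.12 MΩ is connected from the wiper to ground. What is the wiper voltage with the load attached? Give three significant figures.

V ≈ 4.59 V

The wiper splits the pot into (1−α)R = 28.78 kΩ above and αR = 88.22 kΩ below.
Lower section ‖ load = 81.78 kΩ.
V_wiper = 6.20 × 81.78/(28.78 + 81.78) = 4.59 V.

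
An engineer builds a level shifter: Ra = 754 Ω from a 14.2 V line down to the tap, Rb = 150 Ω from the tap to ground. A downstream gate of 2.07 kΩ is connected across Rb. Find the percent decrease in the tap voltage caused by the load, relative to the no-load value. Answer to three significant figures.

5.70 %

The divider's output (Thévenin) resistance is Ra‖Rb = 125.1 Ω.
Fractional drop under load = R_th/(R_th + R_L) = 125.1 / (125.1 + 2070) = 0.05700.
So the output falls by 5.70 %.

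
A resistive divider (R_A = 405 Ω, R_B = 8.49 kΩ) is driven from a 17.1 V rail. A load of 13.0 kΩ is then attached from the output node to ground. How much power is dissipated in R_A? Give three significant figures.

P ≈ 3.86 mW

Total resistance from the source is R_A + (R_B‖R_L) = 5541 Ω, so I = 17.1/5541 Ω = 3.086 mA.
P = I²·R_A = (3.086 mA)² × 405 Ω = 3.86 mW.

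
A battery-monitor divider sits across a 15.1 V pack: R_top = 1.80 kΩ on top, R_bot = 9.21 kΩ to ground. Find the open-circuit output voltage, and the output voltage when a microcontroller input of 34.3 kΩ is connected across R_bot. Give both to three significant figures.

Unloaded: 12.6 V; loaded: 12.1 V

Open-circuit: V = 15.1 × 9.21/(1.80 + 9.21) = 12.6 V.
With the load, R_bot becomes R_bot‖R_L = 7.260 kΩ, so V = 15.1 × 7.260/9.060 = 12.1 V.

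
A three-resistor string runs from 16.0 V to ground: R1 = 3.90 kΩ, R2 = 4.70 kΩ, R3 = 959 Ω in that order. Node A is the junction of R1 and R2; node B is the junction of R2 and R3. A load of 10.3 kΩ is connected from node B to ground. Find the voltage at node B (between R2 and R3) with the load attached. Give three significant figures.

At node B, R3 is in parallel with the load: R3‖R_L = 877.3 Ω.
Below node A the resistance is R2 + (R3‖R_L) = 5577 Ω, so V_A = 16.0 × 5577/9477 = 9.416 V.
Then V_B = V_A × (R3‖R_L)/(R2 + R3‖R_L) = 9.416 × 877.3/5577 = 1.48 V.

V ≈ 1.48 V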